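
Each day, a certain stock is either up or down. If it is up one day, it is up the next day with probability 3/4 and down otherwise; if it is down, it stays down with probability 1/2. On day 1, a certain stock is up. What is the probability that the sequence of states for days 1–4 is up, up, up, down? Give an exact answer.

9/64

Day 1 is given. For each transition, use the conditional probability from the current state:
P(up | up) = 3/4; P(up | up) = 3/4; P(down | up) = 1/4.
P = 3/4 × 3/4 × 1/4 = 9/64.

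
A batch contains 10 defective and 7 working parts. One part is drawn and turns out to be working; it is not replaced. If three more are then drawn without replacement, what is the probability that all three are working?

1/28

After the first draw, 6 of the remaining 16 parts are working.
P = 6/16 × 5/15 × 4/14 = 120/3360 = 1/28.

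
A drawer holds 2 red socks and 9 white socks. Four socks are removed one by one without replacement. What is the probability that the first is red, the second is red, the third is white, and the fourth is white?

Multiply the probability of each draw given the previous ones:
P = 2/11 × 1/10 × 9/9 × 8/8 = 144/7920 = 1/55.

1/55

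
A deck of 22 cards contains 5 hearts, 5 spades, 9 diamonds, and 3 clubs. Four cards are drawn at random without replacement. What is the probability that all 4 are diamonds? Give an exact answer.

18/1045

P(all diamonds) = 9/22 × 8/21 × 7/20 × 6/19 = 3024/175560 = 18/1045.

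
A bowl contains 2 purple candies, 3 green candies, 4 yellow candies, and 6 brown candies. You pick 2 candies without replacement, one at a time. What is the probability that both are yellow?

P(all yellow) = 4/15 × 3/14 = 12/210 = 2/35.

2/35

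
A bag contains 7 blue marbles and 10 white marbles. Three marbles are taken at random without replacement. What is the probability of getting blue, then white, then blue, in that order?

7/68

Multiply the probability of each draw given the previous ones:
P = 7/17 × 10/16 × 6/15 = 420/4080 = 7/68.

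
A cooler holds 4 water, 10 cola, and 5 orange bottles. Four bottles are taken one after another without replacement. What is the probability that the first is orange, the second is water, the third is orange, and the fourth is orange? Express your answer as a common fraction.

Chain rule:
P = 5/19 × 4/18 × 4/17 × 3/16 = 240/93024 = 5/1938.

5/1938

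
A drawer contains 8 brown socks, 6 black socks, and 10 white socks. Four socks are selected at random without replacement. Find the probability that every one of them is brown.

P = 8/24 × 7/23 × 6/22 × 5/21 = 1680/255024 = 5/759.

5/759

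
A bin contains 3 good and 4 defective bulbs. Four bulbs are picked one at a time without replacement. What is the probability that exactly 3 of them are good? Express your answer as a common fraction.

One ordering (good drawn first) has probability 3/7 × 2/6 × 1/5 × 4/4 = 24/840 = 1/35.
There are C(4,3) = 4 such orderings, each equally likely, so P = 4 × 1/35 = 4/35.

4/35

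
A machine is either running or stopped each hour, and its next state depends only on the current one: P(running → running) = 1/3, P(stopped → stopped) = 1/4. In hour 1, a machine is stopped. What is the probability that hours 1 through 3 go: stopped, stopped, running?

3/16

Hour 1 is given. For each transition, use the conditional probability from the current state:
P(stopped | stopped) = 1/4; P(running | stopped) = 3/4.
P = 1/4 × 3/4 = 3/16.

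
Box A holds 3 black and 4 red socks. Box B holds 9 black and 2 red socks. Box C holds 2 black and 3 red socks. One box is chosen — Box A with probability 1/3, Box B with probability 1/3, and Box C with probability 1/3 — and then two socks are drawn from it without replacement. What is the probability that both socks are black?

691/2310

From Box A: P(both black) = (3/7)(2/6) = 1/7.
From Box B: P(both black) = (9/11)(8/10) = 36/55.
From Box C: P(both black) = (2/5)(1/4) = 1/10.
Total probability = (1/3)(1/7) + (1/3)(36/55) + (1/3)(1/10) = 691/2310.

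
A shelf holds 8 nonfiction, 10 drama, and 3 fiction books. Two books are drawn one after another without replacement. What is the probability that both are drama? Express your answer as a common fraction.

P(all drama) = 10/21 × 9/20 = 90/420 = 3/14.

3/14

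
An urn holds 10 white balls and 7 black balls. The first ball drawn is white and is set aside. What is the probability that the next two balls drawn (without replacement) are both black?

7/40

With the first ball removed, 7 black remain out of 16.
P = 7/16 × 6/15 = 42/240 = 7/40.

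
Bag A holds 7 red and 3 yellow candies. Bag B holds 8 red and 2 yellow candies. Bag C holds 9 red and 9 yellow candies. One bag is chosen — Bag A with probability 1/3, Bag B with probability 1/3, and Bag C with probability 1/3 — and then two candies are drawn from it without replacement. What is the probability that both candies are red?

From Bag A: P(both red) = (7/10)(6/9) = 7/15.
From Bag B: P(both red) = (8/10)(7/9) = 28/45.
From Bag C: P(both red) = (9/18)(8/17) = 4/17.
Total probability = (1/3)(7/15) + (1/3)(28/45) + (1/3)(4/17) = 1013/2295.

1013/2295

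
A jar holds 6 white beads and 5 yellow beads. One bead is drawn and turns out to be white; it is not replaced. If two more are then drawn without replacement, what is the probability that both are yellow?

2/9

After the first draw, 5 of the remaining 10 beads are yellow.
P = 5/10 × 4/9 = 20/90 = 2/9.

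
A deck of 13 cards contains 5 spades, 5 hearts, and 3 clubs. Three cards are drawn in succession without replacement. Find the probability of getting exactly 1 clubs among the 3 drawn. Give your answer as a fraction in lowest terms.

135/286

One ordering (a club drawn first) has probability 3/13 × 10/12 × 9/11 = 270/1716 = 45/286.
There are C(3,1) = 3 such orderings, each equally likely, so P = 3 × 45/286 = 135/286.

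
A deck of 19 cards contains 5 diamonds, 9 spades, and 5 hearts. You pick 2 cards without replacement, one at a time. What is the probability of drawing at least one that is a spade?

P(no spades) = 10/19 × 9/18 = 90/342 = 5/19.
P(at least one) = 1 − 5/19 = 14/19.

14/19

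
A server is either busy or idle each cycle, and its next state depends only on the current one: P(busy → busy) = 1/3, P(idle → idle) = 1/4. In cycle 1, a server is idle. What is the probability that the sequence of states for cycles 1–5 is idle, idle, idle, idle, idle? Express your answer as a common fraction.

1/256

Cycle 1 is given. For each transition, use the conditional probability from the current state:
P(idle | idle) = 1/4; P(idle | idle) = 1/4; P(idle | idle) = 1/4; P(idle | idle) = 1/4.
P = 1/4 × 1/4 × 1/4 × 1/4 = 1/256.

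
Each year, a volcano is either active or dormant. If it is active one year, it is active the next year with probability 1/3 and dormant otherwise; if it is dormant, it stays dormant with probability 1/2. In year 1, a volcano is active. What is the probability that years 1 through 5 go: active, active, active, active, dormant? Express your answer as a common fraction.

Year 1 is given. For each transition, use the conditional probability from the current state:
P(active | active) = 1/3; P(active | active) = 1/3; P(active | active) = 1/3; P(dormant | active) = 2/3.
P = 1/3 × 1/3 × 1/3 × 2/3 = 2/81.

2/81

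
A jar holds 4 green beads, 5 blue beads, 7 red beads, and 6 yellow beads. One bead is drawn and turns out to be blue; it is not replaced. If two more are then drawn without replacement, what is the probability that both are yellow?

With the first bead removed, 6 yellow remain out of 21.
P = 6/21 × 5/20 = 30/420 = 1/14.

1/14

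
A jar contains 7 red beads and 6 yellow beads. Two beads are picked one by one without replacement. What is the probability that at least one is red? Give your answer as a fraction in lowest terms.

P(no red) = 6/13 × 5/12 = 30/156 = 5/26.
P(at least one) = 1 − 5/26 = 21/26.

21/26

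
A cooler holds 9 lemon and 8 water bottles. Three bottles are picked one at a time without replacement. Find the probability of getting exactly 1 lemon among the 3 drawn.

63/170

One ordering (lemon drawn first) has probability 9/17 × 8/16 × 7/15 = 504/4080 = 21/170.
There are C(3,1) = 3 such orderings, each equally likely, so P = 3 × 21/170 = 63/170.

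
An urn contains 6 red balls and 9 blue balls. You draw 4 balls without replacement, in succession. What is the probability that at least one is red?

P(no red) = 9/15 × 8/14 × 7/13 × 6/12 = 3024/32760 = 6/65.
P(at least one) = 1 − 6/65 = 59/65.

59/65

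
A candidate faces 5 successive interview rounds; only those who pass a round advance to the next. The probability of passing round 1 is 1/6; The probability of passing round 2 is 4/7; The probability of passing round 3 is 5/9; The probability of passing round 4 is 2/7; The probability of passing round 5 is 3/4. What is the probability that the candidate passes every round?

5/441

Each stage is reached only if all earlier stages succeed, so
P = 1/6 × 4/7 × 5/9 × 2/7 × 3/4 = 120/10584 = 5/441.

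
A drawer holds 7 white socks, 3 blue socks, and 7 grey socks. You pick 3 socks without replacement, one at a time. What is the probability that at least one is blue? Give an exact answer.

P(no blue) = 14/17 × 13/16 × 12/15 = 2184/4080 = 91/170.
P(at least one) = 1 − 91/170 = 79/170.

79/170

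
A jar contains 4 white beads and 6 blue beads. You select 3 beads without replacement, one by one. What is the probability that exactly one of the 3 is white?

One ordering (white drawn first) has probability 4/10 × 6/9 × 5/8 = 120/720 = 1/6.
There are C(3,1) = 3 such orderings, each equally likely, so P = 3 × 1/6 = 1/2.

1/2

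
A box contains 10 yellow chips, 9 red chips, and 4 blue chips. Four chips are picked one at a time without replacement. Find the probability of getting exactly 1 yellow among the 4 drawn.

52/161

One ordering (yellow drawn first) has probability 10/23 × 13/22 × 12/21 × 11/20 = 17160/212520 = 13/161.
There are C(4,1) = 4 such orderings, each equally likely, so P = 4 × 13/161 = 52/161.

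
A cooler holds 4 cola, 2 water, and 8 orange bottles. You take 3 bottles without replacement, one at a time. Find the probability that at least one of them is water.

P(no water) = 12/14 × 11/13 × 10/12 = 1320/2184 = 55/91.
P(at least one) = 1 − 55/91 = 36/91.

36/91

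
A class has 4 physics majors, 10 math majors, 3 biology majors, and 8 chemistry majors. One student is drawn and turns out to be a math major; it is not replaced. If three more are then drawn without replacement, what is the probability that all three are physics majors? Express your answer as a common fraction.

1/506

With the first student removed, 4 physics majors remain out of 24.
P = 4/24 × 3/23 × 2/22 = 24/12144 = 1/506.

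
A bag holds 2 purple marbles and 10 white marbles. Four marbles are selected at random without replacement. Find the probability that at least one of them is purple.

P(no purple) = 10/12 × 9/11 × 8/10 × 7/9 = 5040/11880 = 14/33.
P(at least one) = 1 − 14/33 = 19/33.

19/33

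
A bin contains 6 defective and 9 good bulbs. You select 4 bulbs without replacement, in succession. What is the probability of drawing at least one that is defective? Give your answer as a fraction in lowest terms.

P(no defective) = 9/15 × 8/14 × 7/13 × 6/12 = 3024/32760 = 6/65.
P(at least one) = 1 − 6/65 = 59/65.

59/65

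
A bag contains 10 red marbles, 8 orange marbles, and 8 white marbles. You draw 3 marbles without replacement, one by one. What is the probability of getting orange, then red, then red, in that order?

3/65

Each draw changes the counts, so multiply the conditional probabilities along the sequence:
P = 8/26 × 10/25 × 9/24 = 720/15600 = 3/65.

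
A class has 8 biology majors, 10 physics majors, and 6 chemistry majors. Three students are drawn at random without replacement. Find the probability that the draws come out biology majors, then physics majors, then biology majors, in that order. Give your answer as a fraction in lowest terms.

35/759

Multiply the probability of each draw given the previous ones:
P = 8/24 × 10/23 × 7/22 = 560/12144 = 35/759.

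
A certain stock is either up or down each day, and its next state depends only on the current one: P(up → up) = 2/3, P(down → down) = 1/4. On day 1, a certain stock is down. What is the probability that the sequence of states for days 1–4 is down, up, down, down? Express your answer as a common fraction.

Day 1 is given. For each transition, use the conditional probability from the current state:
P(up | down) = 3/4; P(down | up) = 1/3; P(down | down) = 1/4.
P = 3/4 × 1/3 × 1/4 = 3/48 = 1/16.

1/16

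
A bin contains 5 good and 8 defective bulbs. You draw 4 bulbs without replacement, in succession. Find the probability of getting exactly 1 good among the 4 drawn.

56/143

One ordering (good drawn first) has probability 5/13 × 8/12 × 7/11 × 6/10 = 1680/17160 = 14/143.
There are C(4,1) = 4 such orderings, each equally likely, so P = 4 × 14/143 = 56/143.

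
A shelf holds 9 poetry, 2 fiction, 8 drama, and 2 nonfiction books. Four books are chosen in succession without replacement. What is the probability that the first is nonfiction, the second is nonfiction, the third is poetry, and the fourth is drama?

2/1995

Each draw changes the counts, so multiply the conditional probabilities along the sequence:
P = 2/21 × 1/20 × 9/19 × 8/18 = 144/143640 = 2/1995.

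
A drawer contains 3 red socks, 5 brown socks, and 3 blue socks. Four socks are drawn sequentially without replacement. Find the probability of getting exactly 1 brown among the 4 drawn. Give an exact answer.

10/33

One ordering (brown drawn first) has probability 5/11 × 6/10 × 5/9 × 4/8 = 600/7920 = 5/66.
There are C(4,1) = 4 such orderings, each equally likely, so P = 4 × 5/66 = 10/33.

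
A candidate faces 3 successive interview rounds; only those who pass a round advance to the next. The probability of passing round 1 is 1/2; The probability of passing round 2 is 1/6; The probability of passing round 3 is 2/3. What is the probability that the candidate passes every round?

1/18

Multiplying along the chain,
P = 1/2 × 1/6 × 2/3 = 2/36 = 1/18.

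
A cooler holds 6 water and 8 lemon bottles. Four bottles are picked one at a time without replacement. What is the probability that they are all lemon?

P = 8/14 × 7/13 × 6/12 × 5/11 = 1680/24024 = 10/143.

10/143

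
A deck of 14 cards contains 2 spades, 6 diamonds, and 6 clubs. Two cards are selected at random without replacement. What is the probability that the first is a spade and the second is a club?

6/91

Chain rule:
P = 2/14 × 6/13 = 12/182 = 6/91.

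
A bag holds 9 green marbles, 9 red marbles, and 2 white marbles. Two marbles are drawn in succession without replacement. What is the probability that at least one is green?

P(no green) = 11/20 × 10/19 = 110/380 = 11/38.
P(at least one) = 1 − 11/38 = 27/38.

27/38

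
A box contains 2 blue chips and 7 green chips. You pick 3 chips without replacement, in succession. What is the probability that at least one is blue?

7/12

P(no blue) = 7/9 × 6/8 × 5/7 = 210/504 = 5/12.
P(at least one) = 1 − 5/12 = 7/12.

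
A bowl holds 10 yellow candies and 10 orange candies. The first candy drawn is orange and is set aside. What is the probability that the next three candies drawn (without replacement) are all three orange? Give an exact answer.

28/323

After the first draw, 9 of the remaining 19 candies are orange.
P = 9/19 × 8/18 × 7/17 = 504/5814 = 28/323.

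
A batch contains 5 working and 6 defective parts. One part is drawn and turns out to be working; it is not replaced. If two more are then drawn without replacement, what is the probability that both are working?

2/15

After the first draw, 4 of the remaining 10 parts are working.
P = 4/10 × 3/9 = 12/90 = 2/15.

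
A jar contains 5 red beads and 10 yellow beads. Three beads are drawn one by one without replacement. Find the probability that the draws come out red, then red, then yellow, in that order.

Each draw changes the counts, so multiply the conditional probabilities along the sequence:
P = 5/15 × 4/14 × 10/13 = 200/2730 = 20/273.

20/273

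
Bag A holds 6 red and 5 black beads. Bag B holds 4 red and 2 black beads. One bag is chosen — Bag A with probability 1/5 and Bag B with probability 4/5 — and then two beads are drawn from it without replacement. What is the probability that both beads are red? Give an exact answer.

103/275

From Bag A: P(both red) = (6/11)(5/10) = 3/11.
From Bag B: P(both red) = (4/6)(3/5) = 2/5.
Total probability = (1/5)(3/11) + (4/5)(2/5) = 103/275.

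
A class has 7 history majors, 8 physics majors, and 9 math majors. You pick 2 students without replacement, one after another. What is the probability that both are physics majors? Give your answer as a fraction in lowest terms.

7/69

P = 8/24 × 7/23 = 56/552 = 7/69.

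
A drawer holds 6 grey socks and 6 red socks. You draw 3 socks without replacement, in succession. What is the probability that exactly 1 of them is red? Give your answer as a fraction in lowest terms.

9/22

One ordering (red drawn first) has probability 6/12 × 6/11 × 5/10 = 180/1320 = 3/22.
There are C(3,1) = 3 such orderings, each equally likely, so P = 3 × 3/22 = 9/22.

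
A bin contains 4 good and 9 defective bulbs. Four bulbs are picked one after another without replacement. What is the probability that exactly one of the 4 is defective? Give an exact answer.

One ordering (defective drawn first) has probability 9/13 × 4/12 × 3/11 × 2/10 = 216/17160 = 9/715.
There are C(4,1) = 4 such orderings, each equally likely, so P = 4 × 9/715 = 36/715.

36/715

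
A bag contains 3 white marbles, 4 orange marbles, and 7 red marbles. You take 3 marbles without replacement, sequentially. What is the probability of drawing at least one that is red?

P(no red) = 7/14 × 6/13 × 5/12 = 210/2184 = 5/52.
P(at least one) = 1 − 5/52 = 47/52.

47/52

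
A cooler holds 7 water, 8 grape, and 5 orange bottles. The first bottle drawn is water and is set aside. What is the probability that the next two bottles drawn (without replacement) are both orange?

10/171

With the first bottle removed, 5 orange remain out of 19.
P = 5/19 × 4/18 = 20/342 = 10/171.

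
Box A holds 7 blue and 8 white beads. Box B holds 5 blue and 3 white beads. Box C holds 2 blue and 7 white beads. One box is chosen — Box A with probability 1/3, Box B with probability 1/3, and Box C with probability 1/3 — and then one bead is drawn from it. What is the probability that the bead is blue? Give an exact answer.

473/1080

From Box A: P(blue) = 7/15.
From Box B: P(blue) = 5/8.
From Box C: P(blue) = 2/9.
Total probability = (1/3)(7/15) + (1/3)(5/8) + (1/3)(2/9) = 473/1080.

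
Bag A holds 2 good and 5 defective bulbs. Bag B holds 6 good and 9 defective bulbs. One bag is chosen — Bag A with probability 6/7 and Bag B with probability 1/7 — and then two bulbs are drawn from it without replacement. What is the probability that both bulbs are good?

From Bag A: P(both good) = (2/7)(1/6) = 1/21.
From Bag B: P(both good) = (6/15)(5/14) = 1/7.
Total probability = (6/7)(1/21) + (1/7)(1/7) = 3/49.

3/49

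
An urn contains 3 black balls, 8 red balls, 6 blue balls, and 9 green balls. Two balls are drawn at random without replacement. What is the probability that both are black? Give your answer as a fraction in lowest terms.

P(all black) = 3/26 × 2/25 = 6/650 = 3/325.

3/325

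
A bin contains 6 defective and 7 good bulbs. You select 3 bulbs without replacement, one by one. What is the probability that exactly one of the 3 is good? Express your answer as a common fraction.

One ordering (good drawn first) has probability 7/13 × 6/12 × 5/11 = 210/1716 = 35/286.
There are C(3,1) = 3 such orderings, each equally likely, so P = 3 × 35/286 = 105/286.

105/286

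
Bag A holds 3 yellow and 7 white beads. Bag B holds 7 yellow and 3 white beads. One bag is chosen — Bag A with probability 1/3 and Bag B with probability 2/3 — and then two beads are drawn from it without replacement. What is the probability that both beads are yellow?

From Bag A: P(both yellow) = (3/10)(2/9) = 1/15.
From Bag B: P(both yellow) = (7/10)(6/9) = 7/15.
Total probability = (1/3)(1/15) + (2/3)(7/15) = 1/3.

1/3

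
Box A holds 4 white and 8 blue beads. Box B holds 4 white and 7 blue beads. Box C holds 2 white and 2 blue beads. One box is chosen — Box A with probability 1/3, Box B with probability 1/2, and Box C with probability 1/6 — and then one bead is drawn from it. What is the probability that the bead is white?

From Box A: P(white) = 4/12.
From Box B: P(white) = 4/11.
From Box C: P(white) = 2/4.
Total probability = (1/3)(4/12) + (1/2)(4/11) + (1/6)(2/4) = 149/396.

149/396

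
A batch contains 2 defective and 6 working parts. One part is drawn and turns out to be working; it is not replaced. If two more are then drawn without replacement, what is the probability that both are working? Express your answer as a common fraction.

After the first draw, 5 of the remaining 7 parts are working.
P = 5/7 × 4/6 = 20/42 = 10/21.

10/21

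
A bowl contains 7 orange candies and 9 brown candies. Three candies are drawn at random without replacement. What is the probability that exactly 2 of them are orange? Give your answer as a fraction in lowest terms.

27/80

One ordering (orange drawn first) has probability 7/16 × 6/15 × 9/14 = 378/3360 = 9/80.
There are C(3,2) = 3 such orderings, each equally likely, so P = 3 × 9/80 = 27/80.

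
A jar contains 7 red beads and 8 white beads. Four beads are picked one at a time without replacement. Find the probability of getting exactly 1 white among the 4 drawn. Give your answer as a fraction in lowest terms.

One ordering (white drawn first) has probability 8/15 × 7/14 × 6/13 × 5/12 = 1680/32760 = 2/39.
There are C(4,1) = 4 such orderings, each equally likely, so P = 4 × 2/39 = 8/39.

8/39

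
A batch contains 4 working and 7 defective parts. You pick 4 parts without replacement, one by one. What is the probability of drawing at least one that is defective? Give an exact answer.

329/330

P(no defective) = 4/11 × 3/10 × 2/9 × 1/8 = 24/7920 = 1/330.
P(at least one) = 1 − 1/330 = 329/330.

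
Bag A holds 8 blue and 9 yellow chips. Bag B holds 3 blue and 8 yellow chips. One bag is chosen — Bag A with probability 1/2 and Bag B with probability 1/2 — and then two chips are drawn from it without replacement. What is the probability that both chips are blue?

From Bag A: P(both blue) = (8/17)(7/16) = 7/34.
From Bag B: P(both blue) = (3/11)(2/10) = 3/55.
Total probability = (1/2)(7/34) + (1/2)(3/55) = 487/3740.

487/3740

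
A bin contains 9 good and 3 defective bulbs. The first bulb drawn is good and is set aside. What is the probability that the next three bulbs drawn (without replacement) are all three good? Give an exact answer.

After the first draw, 8 of the remaining 11 bulbs are good.
P = 8/11 × 7/10 × 6/9 = 336/990 = 56/165.

56/165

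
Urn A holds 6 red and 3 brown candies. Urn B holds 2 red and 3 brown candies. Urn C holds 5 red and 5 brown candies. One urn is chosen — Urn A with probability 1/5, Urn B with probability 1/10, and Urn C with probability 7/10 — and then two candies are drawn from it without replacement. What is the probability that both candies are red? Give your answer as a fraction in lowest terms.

From Urn A: P(both red) = (6/9)(5/8) = 5/12.
From Urn B: P(both red) = (2/5)(1/4) = 1/10.
From Urn C: P(both red) = (5/10)(4/9) = 2/9.
Total probability = (1/5)(5/12) + (1/10)(1/10) + (7/10)(2/9) = 56/225.

56/225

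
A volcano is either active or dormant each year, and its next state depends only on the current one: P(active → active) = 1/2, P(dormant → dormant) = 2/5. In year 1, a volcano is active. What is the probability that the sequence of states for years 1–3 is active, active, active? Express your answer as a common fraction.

Year 1 is given. For each transition, use the conditional probability from the current state:
P(active | active) = 1/2; P(active | active) = 1/2.
P = 1/2 × 1/2 = 1/4.

1/4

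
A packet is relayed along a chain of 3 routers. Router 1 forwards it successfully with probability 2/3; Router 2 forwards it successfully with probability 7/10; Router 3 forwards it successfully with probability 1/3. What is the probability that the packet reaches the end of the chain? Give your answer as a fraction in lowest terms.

Each stage is reached only if all earlier stages succeed, so
P = 2/3 × 7/10 × 1/3 = 14/90 = 7/45.

7/45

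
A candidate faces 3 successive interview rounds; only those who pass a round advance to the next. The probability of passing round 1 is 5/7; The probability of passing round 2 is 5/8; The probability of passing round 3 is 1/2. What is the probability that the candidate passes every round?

25/112

The events are sequential, so multiply the conditional probabilities:
P = 5/7 × 5/8 × 1/2 = 25/112.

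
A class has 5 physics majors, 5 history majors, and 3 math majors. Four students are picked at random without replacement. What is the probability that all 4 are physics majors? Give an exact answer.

P(every draw is a physics major) = 5/13 × 4/12 × 3/11 × 2/10 = 120/17160 = 1/143.

1/143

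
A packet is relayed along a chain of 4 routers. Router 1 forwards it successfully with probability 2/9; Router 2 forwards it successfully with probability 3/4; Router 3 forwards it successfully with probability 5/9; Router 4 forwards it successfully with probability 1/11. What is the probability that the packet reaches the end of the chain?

5/594

Each stage is reached only if all earlier stages succeed, so
P = 2/9 × 3/4 × 5/9 × 1/11 = 30/3564 = 5/594.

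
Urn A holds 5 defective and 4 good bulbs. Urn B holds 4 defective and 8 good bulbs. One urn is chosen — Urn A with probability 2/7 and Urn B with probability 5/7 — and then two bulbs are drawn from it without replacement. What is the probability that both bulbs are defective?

From Urn A: P(both defective) = (5/9)(4/8) = 5/18.
From Urn B: P(both defective) = (4/12)(3/11) = 1/11.
Total probability = (2/7)(5/18) + (5/7)(1/11) = 100/693.

100/693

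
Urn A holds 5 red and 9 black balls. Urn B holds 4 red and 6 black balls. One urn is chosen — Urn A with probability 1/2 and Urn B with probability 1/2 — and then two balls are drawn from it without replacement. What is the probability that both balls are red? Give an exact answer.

From Urn A: P(both red) = (5/14)(4/13) = 10/91.
From Urn B: P(both red) = (4/10)(3/9) = 2/15.
Total probability = (1/2)(10/91) + (1/2)(2/15) = 166/1365.

166/1365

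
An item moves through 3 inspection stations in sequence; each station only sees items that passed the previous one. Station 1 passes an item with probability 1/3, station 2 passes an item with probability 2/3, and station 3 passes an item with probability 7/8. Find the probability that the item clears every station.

7/36

Each stage is reached only if all earlier stages succeed, so
P = 1/3 × 2/3 × 7/8 = 14/72 = 7/36.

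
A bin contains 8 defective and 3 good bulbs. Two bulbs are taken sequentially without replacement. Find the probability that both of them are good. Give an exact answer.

3/55

P(all good) = 3/11 × 2/10 = 6/110 = 3/55.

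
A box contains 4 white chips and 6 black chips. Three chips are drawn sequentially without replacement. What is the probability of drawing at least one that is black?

P(no black) = 4/10 × 3/9 × 2/8 = 24/720 = 1/30.
P(at least one) = 1 − 1/30 = 29/30.

29/30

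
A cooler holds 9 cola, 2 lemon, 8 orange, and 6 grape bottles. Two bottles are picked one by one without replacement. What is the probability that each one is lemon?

P(all lemon) = 2/25 × 1/24 = 2/600 = 1/300.

1/300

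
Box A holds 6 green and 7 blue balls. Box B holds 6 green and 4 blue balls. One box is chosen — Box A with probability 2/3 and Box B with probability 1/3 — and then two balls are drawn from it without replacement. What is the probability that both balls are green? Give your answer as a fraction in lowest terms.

From Box A: P(both green) = (6/13)(5/12) = 5/26.
From Box B: P(both green) = (6/10)(5/9) = 1/3.
Total probability = (2/3)(5/26) + (1/3)(1/3) = 28/117.

28/117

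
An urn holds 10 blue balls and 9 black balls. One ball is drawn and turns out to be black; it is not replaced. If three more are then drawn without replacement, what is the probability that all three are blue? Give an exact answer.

After the first draw, 10 of the remaining 18 balls are blue.
P = 10/18 × 9/17 × 8/16 = 720/4896 = 5/34.

5/34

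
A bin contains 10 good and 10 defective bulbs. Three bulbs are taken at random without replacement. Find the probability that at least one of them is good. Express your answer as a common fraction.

17/19

P(no good) = 10/20 × 9/19 × 8/18 = 720/6840 = 2/19.
P(at least one) = 1 − 2/19 = 17/19.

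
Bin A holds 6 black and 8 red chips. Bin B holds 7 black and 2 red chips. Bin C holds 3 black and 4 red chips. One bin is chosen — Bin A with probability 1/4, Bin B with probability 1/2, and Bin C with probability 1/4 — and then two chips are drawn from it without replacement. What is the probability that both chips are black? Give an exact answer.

From Bin A: P(both black) = (6/14)(5/13) = 15/91.
From Bin B: P(both black) = (7/9)(6/8) = 7/12.
From Bin C: P(both black) = (3/7)(2/6) = 1/7.
Total probability = (1/4)(15/91) + (1/2)(7/12) + (1/4)(1/7) = 115/312.

115/312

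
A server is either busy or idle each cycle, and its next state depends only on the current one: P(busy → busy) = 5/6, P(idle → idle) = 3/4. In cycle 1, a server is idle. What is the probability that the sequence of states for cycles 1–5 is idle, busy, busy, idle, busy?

5/576

Cycle 1 is given. For each transition, use the conditional probability from the current state:
P(busy | idle) = 1/4; P(busy | busy) = 5/6; P(idle | busy) = 1/6; P(busy | idle) = 1/4.
P = 1/4 × 5/6 × 1/6 × 1/4 = 5/576.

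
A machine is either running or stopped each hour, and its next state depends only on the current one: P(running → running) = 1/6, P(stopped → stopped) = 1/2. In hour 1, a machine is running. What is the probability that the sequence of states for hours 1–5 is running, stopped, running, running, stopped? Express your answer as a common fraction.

25/432

Hour 1 is given. For each transition, use the conditional probability from the current state:
P(stopped | running) = 5/6; P(running | stopped) = 1/2; P(running | running) = 1/6; P(stopped | running) = 5/6.
P = 5/6 × 1/2 × 1/6 × 5/6 = 25/432.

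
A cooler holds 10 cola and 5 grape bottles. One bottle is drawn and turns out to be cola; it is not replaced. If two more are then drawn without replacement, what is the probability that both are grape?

After the first draw, 5 of the remaining 14 bottles are grape.
P = 5/14 × 4/13 = 20/182 = 10/91.

10/91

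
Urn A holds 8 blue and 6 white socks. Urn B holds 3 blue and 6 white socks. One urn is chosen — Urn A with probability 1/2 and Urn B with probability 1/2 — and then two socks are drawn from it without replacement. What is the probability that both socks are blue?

61/312

From Urn A: P(both blue) = (8/14)(7/13) = 4/13.
From Urn B: P(both blue) = (3/9)(2/8) = 1/12.
Total probability = (1/2)(4/13) + (1/2)(1/12) = 61/312.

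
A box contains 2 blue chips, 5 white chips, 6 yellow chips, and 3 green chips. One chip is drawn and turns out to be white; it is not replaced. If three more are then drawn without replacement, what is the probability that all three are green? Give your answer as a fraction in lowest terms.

1/455

With the first chip removed, 3 green remain out of 15.
P = 3/15 × 2/14 × 1/13 = 6/2730 = 1/455.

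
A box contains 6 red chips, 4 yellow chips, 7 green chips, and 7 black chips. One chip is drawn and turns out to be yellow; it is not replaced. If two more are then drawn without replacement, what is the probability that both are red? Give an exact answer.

After the first draw, 6 of the remaining 23 chips are red.
P = 6/23 × 5/22 = 30/506 = 15/253.

15/253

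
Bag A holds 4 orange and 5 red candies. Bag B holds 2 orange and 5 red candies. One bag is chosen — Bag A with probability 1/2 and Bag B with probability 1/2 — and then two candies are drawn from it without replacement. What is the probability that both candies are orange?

3/28

From Bag A: P(both orange) = (4/9)(3/8) = 1/6.
From Bag B: P(both orange) = (2/7)(1/6) = 1/21.
Total probability = (1/2)(1/6) + (1/2)(1/21) = 3/28.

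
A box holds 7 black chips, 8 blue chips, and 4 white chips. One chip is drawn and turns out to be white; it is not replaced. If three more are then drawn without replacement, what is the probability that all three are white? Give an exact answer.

1/816

With the first chip removed, 3 white remain out of 18.
P = 3/18 × 2/17 × 1/16 = 6/4896 = 1/816.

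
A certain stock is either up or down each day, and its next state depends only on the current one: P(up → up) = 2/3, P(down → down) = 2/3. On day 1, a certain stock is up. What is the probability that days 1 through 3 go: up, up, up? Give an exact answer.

4/9

Day 1 is given. For each transition, use the conditional probability from the current state:
P(up | up) = 2/3; P(up | up) = 2/3.
P = 2/3 × 2/3 = 4/9.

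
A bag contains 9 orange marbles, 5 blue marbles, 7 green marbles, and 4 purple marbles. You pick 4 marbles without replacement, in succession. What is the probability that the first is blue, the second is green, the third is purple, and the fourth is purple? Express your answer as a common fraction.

Multiply the probability of each draw given the previous ones:
P = 5/25 × 7/24 × 4/23 × 3/22 = 420/303600 = 7/5060.

7/5060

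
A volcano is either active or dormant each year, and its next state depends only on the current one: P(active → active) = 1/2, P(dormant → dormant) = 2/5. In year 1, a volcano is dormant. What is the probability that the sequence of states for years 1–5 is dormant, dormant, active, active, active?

3/50

Year 1 is given. For each transition, use the conditional probability from the current state:
P(dormant | dormant) = 2/5; P(active | dormant) = 3/5; P(active | active) = 1/2; P(active | active) = 1/2.
P = 2/5 × 3/5 × 1/2 × 1/2 = 6/100 = 3/50.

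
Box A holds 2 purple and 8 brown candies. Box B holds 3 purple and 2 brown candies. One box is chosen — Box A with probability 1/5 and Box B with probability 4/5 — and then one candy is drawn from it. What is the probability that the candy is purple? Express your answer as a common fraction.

From Box A: P(purple) = 2/10.
From Box B: P(purple) = 3/5.
Total probability = (1/5)(2/10) + (4/5)(3/5) = 13/25.

13/25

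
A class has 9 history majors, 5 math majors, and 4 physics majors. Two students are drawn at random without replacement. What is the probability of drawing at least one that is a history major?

P(no history majors) = 9/18 × 8/17 = 72/306 = 4/17.
P(at least one) = 1 − 4/17 = 13/17.

13/17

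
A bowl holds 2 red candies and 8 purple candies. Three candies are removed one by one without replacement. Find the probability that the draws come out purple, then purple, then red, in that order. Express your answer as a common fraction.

7/45

Multiply the probability of each draw given the previous ones:
P = 8/10 × 7/9 × 2/8 = 112/720 = 7/45.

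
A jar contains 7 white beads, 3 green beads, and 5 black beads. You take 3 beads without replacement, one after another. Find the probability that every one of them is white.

1/13

P(all white) = 7/15 × 6/14 × 5/13 = 210/2730 = 1/13.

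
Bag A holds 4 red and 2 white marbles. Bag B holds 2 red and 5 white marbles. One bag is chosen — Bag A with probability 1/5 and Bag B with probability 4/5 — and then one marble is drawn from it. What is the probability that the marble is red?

38/105

From Bag A: P(red) = 4/6.
From Bag B: P(red) = 2/7.
Total probability = (1/5)(4/6) + (4/5)(2/7) = 38/105.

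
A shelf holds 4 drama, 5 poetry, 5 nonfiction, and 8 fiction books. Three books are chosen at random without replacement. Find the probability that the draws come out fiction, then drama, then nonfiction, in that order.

4/231

Multiply the probability of each draw given the previous ones:
P = 8/22 × 4/21 × 5/20 = 160/9240 = 4/231.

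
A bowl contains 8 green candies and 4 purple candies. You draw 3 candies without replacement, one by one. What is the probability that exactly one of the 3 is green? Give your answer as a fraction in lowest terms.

One ordering (green drawn first) has probability 8/12 × 4/11 × 3/10 = 96/1320 = 4/55.
There are C(3,1) = 3 such orderings, each equally likely, so P = 3 × 4/55 = 12/55.

12/55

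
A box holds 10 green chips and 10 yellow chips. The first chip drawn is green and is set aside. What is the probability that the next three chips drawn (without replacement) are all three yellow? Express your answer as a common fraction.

40/323

After the first draw, 10 of the remaining 19 chips are yellow.
P = 10/19 × 9/18 × 8/17 = 720/5814 = 40/323.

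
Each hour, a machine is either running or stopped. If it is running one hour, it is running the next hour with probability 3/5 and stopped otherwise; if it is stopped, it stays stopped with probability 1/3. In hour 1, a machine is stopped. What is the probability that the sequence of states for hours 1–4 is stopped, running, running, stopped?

4/25

Hour 1 is given. For each transition, use the conditional probability from the current state:
P(running | stopped) = 2/3; P(running | running) = 3/5; P(stopped | running) = 2/5.
P = 2/3 × 3/5 × 2/5 = 12/75 = 4/25.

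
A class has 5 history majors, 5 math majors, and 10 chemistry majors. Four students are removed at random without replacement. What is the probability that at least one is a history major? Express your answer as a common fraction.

232/323

P(no history majors) = 15/20 × 14/19 × 13/18 × 12/17 = 32760/116280 = 91/323.
P(at least one) = 1 − 91/323 = 232/323.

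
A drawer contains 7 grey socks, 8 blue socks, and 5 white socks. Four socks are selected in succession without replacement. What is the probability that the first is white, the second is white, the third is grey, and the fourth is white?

Chain rule:
P = 5/20 × 4/19 × 7/18 × 3/17 = 420/116280 = 7/1938.

7/1938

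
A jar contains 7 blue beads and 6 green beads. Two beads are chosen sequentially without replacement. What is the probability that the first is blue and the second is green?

7/26

Multiply the probability of each draw given the previous ones:
P = 7/13 × 6/12 = 42/156 = 7/26.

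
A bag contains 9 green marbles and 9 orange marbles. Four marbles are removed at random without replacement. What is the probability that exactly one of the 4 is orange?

One ordering (orange drawn first) has probability 9/18 × 9/17 × 8/16 × 7/15 = 4536/73440 = 21/340.
There are C(4,1) = 4 such orderings, each equally likely, so P = 4 × 21/340 = 21/85.

21/85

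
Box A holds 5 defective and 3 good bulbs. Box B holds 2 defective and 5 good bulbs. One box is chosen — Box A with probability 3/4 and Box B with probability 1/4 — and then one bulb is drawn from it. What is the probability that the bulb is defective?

121/224

From Box A: P(defective) = 5/8.
From Box B: P(defective) = 2/7.
Total probability = (3/4)(5/8) + (1/4)(2/7) = 121/224.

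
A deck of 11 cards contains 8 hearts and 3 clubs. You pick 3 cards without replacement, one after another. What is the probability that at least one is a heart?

164/165

P(no hearts) = 3/11 × 2/10 × 1/9 = 6/990 = 1/165.
P(at least one) = 1 − 1/165 = 164/165.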